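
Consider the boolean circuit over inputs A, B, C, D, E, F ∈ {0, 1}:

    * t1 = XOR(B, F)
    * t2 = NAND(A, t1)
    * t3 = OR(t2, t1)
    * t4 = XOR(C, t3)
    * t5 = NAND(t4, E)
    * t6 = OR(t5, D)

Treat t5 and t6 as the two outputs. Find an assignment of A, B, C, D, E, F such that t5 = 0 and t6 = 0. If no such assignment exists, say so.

A=0 B=0 C=0 D=0 E=1 F=1

Check with A=0 B=0 C=0 D=0 E=1 F=1:
t1 = XOR(B, F) = XOR(0, 1) = 1
t2 = NAND(A, t1) = NAND(0, 1) = 1
t3 = OR(t2, t1) = OR(1, 1) = 1
t4 = XOR(C, t3) = XOR(0, 1) = 1
t5 = NAND(t4, E) = NAND(1, 1) = 0
t6 = OR(t5, D) = OR(0, 0) = 0
So t5 = 0 and t6 = 0.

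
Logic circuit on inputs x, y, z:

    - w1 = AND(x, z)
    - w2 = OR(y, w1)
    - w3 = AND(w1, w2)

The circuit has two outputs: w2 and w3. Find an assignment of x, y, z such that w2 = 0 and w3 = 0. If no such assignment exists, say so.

Check with x=1, y=0, z=0:
w1 = AND(x, z) = AND(1, 0) = 0
w2 = OR(y, w1) = OR(0, 0) = 0
w3 = AND(w1, w2) = AND(0, 0) = 0
So w2 = 0 and w3 = 0.

x=1, y=0, z=0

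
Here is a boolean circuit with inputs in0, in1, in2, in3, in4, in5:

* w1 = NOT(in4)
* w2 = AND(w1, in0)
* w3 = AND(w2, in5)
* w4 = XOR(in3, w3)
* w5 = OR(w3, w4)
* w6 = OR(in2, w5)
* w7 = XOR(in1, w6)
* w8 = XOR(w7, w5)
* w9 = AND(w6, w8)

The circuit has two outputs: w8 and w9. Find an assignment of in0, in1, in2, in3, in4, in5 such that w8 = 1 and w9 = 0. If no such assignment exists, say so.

Check with in0=0, in1=1, in2=0, in3=0, in4=1, in5=0:
w1 = NOT(in4) = NOT 1 = 0
w2 = AND(w1, in0) = AND(0, 0) = 0
w3 = AND(w2, in5) = AND(0, 0) = 0
w4 = XOR(in3, w3) = XOR(0, 0) = 0
w5 = OR(w3, w4) = OR(0, 0) = 0
w6 = OR(in2, w5) = OR(0, 0) = 0
w7 = XOR(in1, w6) = XOR(1, 0) = 1
w8 = XOR(w7, w5) = XOR(1, 0) = 1
w9 = AND(w6, w8) = AND(0, 1) = 0
So w8 = 1 and w9 = 0.

in0=0, in1=1, in2=0, in3=0, in4=1, in5=0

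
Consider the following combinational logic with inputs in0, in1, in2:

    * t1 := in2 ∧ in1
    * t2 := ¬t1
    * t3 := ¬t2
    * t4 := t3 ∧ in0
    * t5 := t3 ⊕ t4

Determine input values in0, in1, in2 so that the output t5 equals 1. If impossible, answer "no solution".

t5 = t3 ⊕ t4 must be 1, so t3 and t4 differ.
Check with in0=0, in1=1, in2=1:
t1 = in2 ∧ in1 = 1 ∧ 1 = 1
t2 = ¬t1 = ¬1 = 0
t3 = ¬t2 = ¬0 = 1
t4 = t3 ∧ in0 = 1 ∧ 0 = 0
t5 = t3 ⊕ t4 = 1 ⊕ 0 = 1
So t5 = 1 as required.

in0=0, in1=1, in2=1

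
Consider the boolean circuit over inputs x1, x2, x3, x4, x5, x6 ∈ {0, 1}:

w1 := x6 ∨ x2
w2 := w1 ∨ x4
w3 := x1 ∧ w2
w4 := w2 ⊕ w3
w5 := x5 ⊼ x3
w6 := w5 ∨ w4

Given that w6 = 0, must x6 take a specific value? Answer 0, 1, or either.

Both values of x6 occur among assignments with w6 = 0:
  x6=0: x1=0, x2=0, x3=1, x4=0, x5=1, x6=0
  x6=1: x1=1, x2=0, x3=1, x4=0, x5=1, x6=1

either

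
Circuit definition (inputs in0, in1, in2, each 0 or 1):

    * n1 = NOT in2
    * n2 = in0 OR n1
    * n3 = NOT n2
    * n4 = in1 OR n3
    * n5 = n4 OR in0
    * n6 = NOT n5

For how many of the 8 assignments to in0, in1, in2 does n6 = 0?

n6 = NOT n5 must be 0, so n5 = 1.
n5 = n4 OR in0 must be 1, so at least one of n4, in0 is 1.
Enumerating the 8 input combinations, 7 give n6 = 0 and 1 give n6 = 1.

7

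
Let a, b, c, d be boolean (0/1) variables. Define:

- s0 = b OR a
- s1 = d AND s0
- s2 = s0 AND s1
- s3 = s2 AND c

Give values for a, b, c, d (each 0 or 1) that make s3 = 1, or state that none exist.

a=1 b=0 c=1 d=1

s3 = s2 AND c must be 1, so both s2 = 1 and c = 1.
s2 = s0 AND s1 must be 1, so both s0 = 1 and s1 = 1.
Check with a=1 b=0 c=1 d=1:
s0 = b OR a = 0 OR 1 = 1
s1 = d AND s0 = 1 AND 1 = 1
s2 = s0 AND s1 = 1 AND 1 = 1
s3 = s2 AND c = 1 AND 1 = 1
So s3 = 1 as required.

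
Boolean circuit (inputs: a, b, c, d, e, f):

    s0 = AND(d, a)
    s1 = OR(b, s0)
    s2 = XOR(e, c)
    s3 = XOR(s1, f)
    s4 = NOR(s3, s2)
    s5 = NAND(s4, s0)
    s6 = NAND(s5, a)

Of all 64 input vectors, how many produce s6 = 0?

s6 = NAND(s5, a) must be 0, so both s5 = 1 and a = 1.
Enumerating the 64 input combinations, 28 give s6 = 0 and 36 give s6 = 1.

28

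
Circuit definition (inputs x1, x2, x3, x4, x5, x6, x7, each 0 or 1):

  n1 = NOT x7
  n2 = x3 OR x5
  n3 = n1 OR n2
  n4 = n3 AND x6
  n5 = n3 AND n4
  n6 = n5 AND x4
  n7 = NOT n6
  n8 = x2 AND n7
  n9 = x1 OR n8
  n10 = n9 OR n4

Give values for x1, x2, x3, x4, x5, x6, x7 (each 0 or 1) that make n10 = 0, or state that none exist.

Check with x1=0, x2=0, x3=0, x4=0, x5=1, x6=0, x7=0:
n1 = NOT x7 = NOT 0 = 1
n2 = x3 OR x5 = 0 OR 1 = 1
n3 = n1 OR n2 = 1 OR 1 = 1
n4 = n3 AND x6 = 1 AND 0 = 0
n5 = n3 AND n4 = 1 AND 0 = 0
n6 = n5 AND x4 = 0 AND 0 = 0
n7 = NOT n6 = NOT 0 = 1
n8 = x2 AND n7 = 0 AND 1 = 0
n9 = x1 OR n8 = 0 OR 0 = 0
n10 = n9 OR n4 = 0 OR 0 = 0
So n10 = 0 as required.

x1=0, x2=0, x3=0, x4=0, x5=1, x6=0, x7=0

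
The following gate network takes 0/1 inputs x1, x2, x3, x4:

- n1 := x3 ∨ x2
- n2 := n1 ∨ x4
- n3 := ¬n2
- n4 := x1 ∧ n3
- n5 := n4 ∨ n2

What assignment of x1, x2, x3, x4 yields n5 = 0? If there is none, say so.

n5 = n4 ∨ n2 must be 0, so both n4 = 0 and n2 = 0.
n4 = x1 ∧ n3 must be 0, so at least one of x1, n3 is 0.
Check with x1=0, x2=0, x3=0, x4=0:
n1 = x3 ∨ x2 = 0 ∨ 0 = 0
n2 = n1 ∨ x4 = 0 ∨ 0 = 0
n3 = ¬n2 = ¬0 = 1
n4 = x1 ∧ n3 = 0 ∧ 1 = 0
n5 = n4 ∨ n2 = 0 ∨ 0 = 0
So n5 = 0 as required.

x1=0, x2=0, x3=0, x4=0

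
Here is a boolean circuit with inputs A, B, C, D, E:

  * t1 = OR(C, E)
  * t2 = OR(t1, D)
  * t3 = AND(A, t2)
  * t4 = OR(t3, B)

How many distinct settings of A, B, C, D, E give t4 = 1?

t4 = OR(t3, B) must be 1, so at least one of t3, B is 1.
Enumerating the 32 input combinations, 23 give t4 = 1 and 9 give t4 = 0.

23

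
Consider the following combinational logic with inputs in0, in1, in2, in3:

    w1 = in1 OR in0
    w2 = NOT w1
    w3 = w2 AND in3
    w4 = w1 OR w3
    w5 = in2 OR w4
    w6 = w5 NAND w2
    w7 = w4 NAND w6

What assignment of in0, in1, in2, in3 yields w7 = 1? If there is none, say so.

w7 = w4 NAND w6 must be 1, so at least one of w4, w6 is 0.
Check with in0=0, in1=0, in2=1, in3=0:
w1 = in1 OR in0 = 0 OR 0 = 0
w2 = NOT w1 = NOT 0 = 1
w3 = w2 AND in3 = 1 AND 0 = 0
w4 = w1 OR w3 = 0 OR 0 = 0
w5 = in2 OR w4 = 1 OR 0 = 1
w6 = w5 NAND w2 = 1 NAND 1 = 0
w7 = w4 NAND w6 = 0 NAND 0 = 1
So w7 = 1 as required.

in0=0, in1=0, in2=1, in3=0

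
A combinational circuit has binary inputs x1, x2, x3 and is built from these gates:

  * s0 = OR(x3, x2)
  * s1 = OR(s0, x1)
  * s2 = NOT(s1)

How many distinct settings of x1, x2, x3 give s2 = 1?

1

s2 = NOT(s1) must be 1, so s1 = 0.
s1 = OR(s0, x1) must be 0, so both s0 = 0 and x1 = 0.
Satisfying assignments:
  x1=0, x2=0, x3=0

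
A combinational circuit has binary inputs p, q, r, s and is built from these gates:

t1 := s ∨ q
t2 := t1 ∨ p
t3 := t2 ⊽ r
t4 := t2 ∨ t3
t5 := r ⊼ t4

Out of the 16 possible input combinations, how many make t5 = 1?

9

t5 = r ⊼ t4 must be 1, so at least one of r, t4 is 0.
Enumerating the 16 input combinations, 9 give t5 = 1 and 7 give t5 = 0.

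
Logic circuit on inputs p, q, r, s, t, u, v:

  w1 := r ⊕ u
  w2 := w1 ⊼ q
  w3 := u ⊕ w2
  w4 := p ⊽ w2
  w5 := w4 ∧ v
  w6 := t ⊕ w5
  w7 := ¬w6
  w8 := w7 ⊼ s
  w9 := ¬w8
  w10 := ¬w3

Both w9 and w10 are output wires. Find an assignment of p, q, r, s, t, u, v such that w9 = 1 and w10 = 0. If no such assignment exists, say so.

Check with p=1, q=0, r=0, s=1, t=0, u=0, v=0:
w1 = r ⊕ u = 0 ⊕ 0 = 0
w2 = w1 ⊼ q = 0 ⊼ 0 = 1
w3 = u ⊕ w2 = 0 ⊕ 1 = 1
w4 = p ⊽ w2 = 1 ⊽ 1 = 0
w5 = w4 ∧ v = 0 ∧ 0 = 0
w6 = t ⊕ w5 = 0 ⊕ 0 = 0
w7 = ¬w6 = ¬0 = 1
w8 = w7 ⊼ s = 1 ⊼ 1 = 0
w9 = ¬w8 = ¬0 = 1
w10 = ¬w3 = ¬1 = 0
So w9 = 1 and w10 = 0.

p=1, q=0, r=0, s=1, t=0, u=0, v=0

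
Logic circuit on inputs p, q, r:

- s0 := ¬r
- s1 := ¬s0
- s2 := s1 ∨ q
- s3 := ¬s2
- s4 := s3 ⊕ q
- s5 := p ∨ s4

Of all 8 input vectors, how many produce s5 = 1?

7

s5 = p ∨ s4 must be 1, so at least one of p, s4 is 1.
Enumerating the 8 input combinations, 7 give s5 = 1 and 1 give s5 = 0.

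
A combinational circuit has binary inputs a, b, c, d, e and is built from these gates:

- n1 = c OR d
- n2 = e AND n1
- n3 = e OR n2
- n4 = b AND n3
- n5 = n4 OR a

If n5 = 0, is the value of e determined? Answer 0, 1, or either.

Both values of e occur among assignments with n5 = 0:
  e=0: a=0, b=0, c=0, d=0, e=0
  e=1: a=0, b=0, c=0, d=0, e=1

either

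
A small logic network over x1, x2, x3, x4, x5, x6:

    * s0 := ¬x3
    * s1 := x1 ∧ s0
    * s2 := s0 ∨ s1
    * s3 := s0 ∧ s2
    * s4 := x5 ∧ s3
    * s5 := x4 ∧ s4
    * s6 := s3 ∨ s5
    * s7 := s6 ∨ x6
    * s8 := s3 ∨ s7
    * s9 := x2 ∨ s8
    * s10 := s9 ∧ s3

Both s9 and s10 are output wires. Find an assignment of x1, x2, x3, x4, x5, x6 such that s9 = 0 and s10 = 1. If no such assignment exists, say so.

no solution exists

Across all 64 input combinations, none give both s9 = 0 and s10 = 1.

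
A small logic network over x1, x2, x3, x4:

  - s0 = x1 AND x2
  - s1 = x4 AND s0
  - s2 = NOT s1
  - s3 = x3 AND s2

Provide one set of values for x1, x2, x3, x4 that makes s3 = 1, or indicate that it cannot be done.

s3 = x3 AND s2 must be 1, so both x3 = 1 and s2 = 1.
s2 = NOT s1 must be 1, so s1 = 0.
s1 = x4 AND s0 must be 0, so at least one of x4, s0 is 0.
Check with x1=1 x2=1 x3=1 x4=0:
s0 = x1 AND x2 = 1 AND 1 = 1
s1 = x4 AND s0 = 0 AND 1 = 0
s2 = NOT s1 = NOT 0 = 1
s3 = x3 AND s2 = 1 AND 1 = 1
So s3 = 1 as required.

x1=1 x2=1 x3=1 x4=0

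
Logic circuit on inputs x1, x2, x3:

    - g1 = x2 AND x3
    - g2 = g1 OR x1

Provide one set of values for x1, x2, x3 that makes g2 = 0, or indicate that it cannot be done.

x1=0, x2=1, x3=0

g2 = g1 OR x1 must be 0, so both g1 = 0 and x1 = 0.
g1 = x2 AND x3 must be 0, so at least one of x2, x3 is 0.
Check with x1=0, x2=1, x3=0:
g1 = x2 AND x3 = 1 AND 0 = 0
g2 = g1 OR x1 = 0 OR 0 = 0
So g2 = 0 as required.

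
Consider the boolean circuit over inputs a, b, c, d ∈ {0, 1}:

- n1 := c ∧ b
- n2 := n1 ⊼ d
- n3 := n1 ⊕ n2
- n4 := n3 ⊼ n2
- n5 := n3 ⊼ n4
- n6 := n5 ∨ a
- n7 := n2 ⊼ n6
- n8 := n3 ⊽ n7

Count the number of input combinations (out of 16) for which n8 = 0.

n8 = n3 ⊽ n7 must be 0, so at least one of n3, n7 is 1.
Enumerating the 16 input combinations, 14 give n8 = 0 and 2 give n8 = 1.

14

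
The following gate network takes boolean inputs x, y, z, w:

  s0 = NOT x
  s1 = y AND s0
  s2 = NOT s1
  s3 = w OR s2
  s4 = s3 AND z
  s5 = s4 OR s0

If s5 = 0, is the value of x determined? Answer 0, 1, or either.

s5 = s4 OR s0 must be 0, so both s4 = 0 and s0 = 0.
Every assignment with s5 = 0 has x = 1; there are 4 such assignment(s).
  x=1, y=0, z=0, w=0
  x=1, y=0, z=0, w=1
  x=1, y=1, z=0, w=0
  x=1, y=1, z=0, w=1

1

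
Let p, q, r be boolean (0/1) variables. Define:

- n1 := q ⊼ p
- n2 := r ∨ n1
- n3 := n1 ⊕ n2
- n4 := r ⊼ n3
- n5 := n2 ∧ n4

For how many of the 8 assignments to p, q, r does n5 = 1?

n5 = n2 ∧ n4 must be 1, so both n2 = 1 and n4 = 1.
n2 = r ∨ n1 must be 1, so at least one of r, n1 is 1.
Enumerating the 8 input combinations, 6 give n5 = 1 and 2 give n5 = 0.

6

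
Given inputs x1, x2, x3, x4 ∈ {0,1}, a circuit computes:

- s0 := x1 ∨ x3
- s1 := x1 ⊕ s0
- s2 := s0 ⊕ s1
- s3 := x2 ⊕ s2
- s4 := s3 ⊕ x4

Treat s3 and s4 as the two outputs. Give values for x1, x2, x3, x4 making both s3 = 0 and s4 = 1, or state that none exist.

x1=1, x2=1, x3=0, x4=1

Check with x1=1, x2=1, x3=0, x4=1:
s0 = x1 ∨ x3 = 1 ∨ 0 = 1
s1 = x1 ⊕ s0 = 1 ⊕ 1 = 0
s2 = s0 ⊕ s1 = 1 ⊕ 0 = 1
s3 = x2 ⊕ s2 = 1 ⊕ 1 = 0
s4 = s3 ⊕ x4 = 0 ⊕ 1 = 1
So s3 = 0 and s4 = 1.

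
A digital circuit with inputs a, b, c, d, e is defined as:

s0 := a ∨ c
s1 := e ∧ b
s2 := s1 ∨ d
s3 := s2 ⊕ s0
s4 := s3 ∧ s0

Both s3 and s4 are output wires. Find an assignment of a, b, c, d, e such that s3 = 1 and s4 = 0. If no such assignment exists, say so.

Check with a=0 b=1 c=0 d=1 e=1:
s0 = a ∨ c = 0 ∨ 0 = 0
s1 = e ∧ b = 1 ∧ 1 = 1
s2 = s1 ∨ d = 1 ∨ 1 = 1
s3 = s2 ⊕ s0 = 1 ⊕ 0 = 1
s4 = s3 ∧ s0 = 1 ∧ 0 = 0
So s3 = 1 and s4 = 0.

a=0 b=1 c=0 d=1 e=1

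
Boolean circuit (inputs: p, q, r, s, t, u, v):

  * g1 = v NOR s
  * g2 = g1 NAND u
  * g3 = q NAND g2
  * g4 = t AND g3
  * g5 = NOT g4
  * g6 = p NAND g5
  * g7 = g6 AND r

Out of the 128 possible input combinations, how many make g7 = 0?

87

g7 = g6 AND r must be 0, so at least one of g6, r is 0.
Enumerating the 128 input combinations, 87 give g7 = 0 and 41 give g7 = 1.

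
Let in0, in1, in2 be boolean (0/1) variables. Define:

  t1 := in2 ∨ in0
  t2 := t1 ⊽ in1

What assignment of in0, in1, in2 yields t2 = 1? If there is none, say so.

t2 = t1 ⊽ in1 must be 1, so both t1 = 0 and in1 = 0.
t1 = in2 ∨ in0 must be 0, so both in2 = 0 and in0 = 0.
Check with in0=0, in1=0, in2=0:
t1 = in2 ∨ in0 = 0 ∨ 0 = 0
t2 = t1 ⊽ in1 = 0 ⊽ 0 = 1
So t2 = 1 as required.

in0=0, in1=0, in2=0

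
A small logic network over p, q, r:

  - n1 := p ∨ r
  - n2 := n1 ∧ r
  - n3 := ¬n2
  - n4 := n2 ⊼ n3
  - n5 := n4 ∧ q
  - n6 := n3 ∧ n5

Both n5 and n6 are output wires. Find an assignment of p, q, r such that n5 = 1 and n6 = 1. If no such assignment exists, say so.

p=1, q=1, r=0

Check with p=1, q=1, r=0:
n1 = p ∨ r = 1 ∨ 0 = 1
n2 = n1 ∧ r = 1 ∧ 0 = 0
n3 = ¬n2 = ¬0 = 1
n4 = n2 ⊼ n3 = 0 ⊼ 1 = 1
n5 = n4 ∧ q = 1 ∧ 1 = 1
n6 = n3 ∧ n5 = 1 ∧ 1 = 1
So n5 = 1 and n6 = 1.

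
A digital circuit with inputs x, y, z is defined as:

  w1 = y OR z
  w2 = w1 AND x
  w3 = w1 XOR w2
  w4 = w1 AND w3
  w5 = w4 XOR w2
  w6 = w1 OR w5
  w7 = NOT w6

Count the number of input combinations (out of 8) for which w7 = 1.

2

w7 = NOT w6 must be 1, so w6 = 0.
w6 = w1 OR w5 must be 0, so both w1 = 0 and w5 = 0.
Satisfying assignments:
  x=0, y=0, z=0
  x=1, y=0, z=0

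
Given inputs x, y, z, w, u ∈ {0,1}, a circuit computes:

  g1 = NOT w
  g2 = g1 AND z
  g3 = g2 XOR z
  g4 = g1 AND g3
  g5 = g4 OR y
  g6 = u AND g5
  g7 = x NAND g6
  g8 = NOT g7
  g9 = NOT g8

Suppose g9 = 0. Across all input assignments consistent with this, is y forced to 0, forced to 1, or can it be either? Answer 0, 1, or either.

g9 = NOT g8 must be 0, so g8 = 1.
Every assignment with g9 = 0 has y = 1; there are 4 such assignment(s).
  x=1, y=1, z=0, w=0, u=1
  x=1, y=1, z=0, w=1, u=1
  x=1, y=1, z=1, w=0, u=1
  x=1, y=1, z=1, w=1, u=1

1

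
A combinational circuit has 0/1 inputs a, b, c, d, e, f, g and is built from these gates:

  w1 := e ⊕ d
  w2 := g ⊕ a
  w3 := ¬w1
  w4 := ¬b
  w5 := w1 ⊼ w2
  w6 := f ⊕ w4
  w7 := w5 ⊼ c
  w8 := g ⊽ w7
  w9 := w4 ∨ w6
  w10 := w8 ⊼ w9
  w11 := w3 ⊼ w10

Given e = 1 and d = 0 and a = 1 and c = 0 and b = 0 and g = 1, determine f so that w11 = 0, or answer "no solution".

With e = 1 and d = 0 and a = 1 and c = 0 and b = 0 and g = 1 fixed, none of the 2 settings of f give w11 = 0.
For example, with f=0:
w1 = e ⊕ d = 1 ⊕ 0 = 1
w2 = g ⊕ a = 1 ⊕ 1 = 0
w3 = ¬w1 = ¬1 = 0
w4 = ¬b = ¬0 = 1
w5 = w1 ⊼ w2 = 1 ⊼ 0 = 1
w6 = f ⊕ w4 = 0 ⊕ 1 = 1
w7 = w5 ⊼ c = 1 ⊼ 0 = 1
w8 = g ⊽ w7 = 1 ⊽ 1 = 0
w9 = w4 ∨ w6 = 1 ∨ 1 = 1
w10 = w8 ⊼ w9 = 0 ⊼ 1 = 1
w11 = w3 ⊼ w10 = 0 ⊼ 1 = 1
giving w11 = 1 ≠ 0.

no solution exists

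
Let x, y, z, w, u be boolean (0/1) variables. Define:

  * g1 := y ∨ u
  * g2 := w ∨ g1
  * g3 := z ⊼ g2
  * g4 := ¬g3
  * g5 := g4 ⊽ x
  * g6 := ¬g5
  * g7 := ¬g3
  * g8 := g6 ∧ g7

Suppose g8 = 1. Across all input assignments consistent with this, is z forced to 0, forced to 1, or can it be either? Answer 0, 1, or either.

1

g8 = g6 ∧ g7 must be 1, so both g6 = 1 and g7 = 1.
Every assignment with g8 = 1 has z = 1; there are 14 such assignment(s).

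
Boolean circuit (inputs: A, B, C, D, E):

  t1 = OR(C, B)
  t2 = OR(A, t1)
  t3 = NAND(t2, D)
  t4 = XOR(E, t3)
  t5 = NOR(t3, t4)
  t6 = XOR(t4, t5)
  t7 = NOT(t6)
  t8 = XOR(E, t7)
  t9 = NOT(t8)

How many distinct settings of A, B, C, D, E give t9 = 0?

7

t9 = NOT(t8) must be 0, so t8 = 1.
t8 = XOR(E, t7) must be 1, so E and t7 differ.
Enumerating the 32 input combinations, 7 give t9 = 0 and 25 give t9 = 1.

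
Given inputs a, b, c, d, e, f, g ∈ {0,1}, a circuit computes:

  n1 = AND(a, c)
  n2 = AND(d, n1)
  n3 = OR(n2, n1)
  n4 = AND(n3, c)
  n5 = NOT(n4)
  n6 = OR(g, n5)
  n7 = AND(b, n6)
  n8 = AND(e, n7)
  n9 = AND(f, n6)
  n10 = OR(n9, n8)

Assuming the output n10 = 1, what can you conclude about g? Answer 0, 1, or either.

Both values of g occur among assignments with n10 = 1:
  g=0: a=0, b=0, c=0, d=0, e=0, f=1, g=0
  g=1: a=0, b=0, c=0, d=0, e=0, f=1, g=1

either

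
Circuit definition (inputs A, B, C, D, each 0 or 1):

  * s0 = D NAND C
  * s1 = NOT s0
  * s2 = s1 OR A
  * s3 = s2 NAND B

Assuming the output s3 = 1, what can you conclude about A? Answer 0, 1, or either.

either

Both values of A occur among assignments with s3 = 1:
  A=0: A=0, B=0, C=0, D=0
  A=1: A=1, B=0, C=0, D=0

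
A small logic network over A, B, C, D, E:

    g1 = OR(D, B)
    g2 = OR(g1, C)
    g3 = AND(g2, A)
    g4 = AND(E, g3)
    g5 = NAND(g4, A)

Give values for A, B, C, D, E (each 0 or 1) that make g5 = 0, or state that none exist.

A=1, B=0, C=0, D=1, E=1

g5 = NAND(g4, A) must be 0, so both g4 = 1 and A = 1.
Check with A=1, B=0, C=0, D=1, E=1:
g1 = OR(D, B) = OR(1, 0) = 1
g2 = OR(g1, C) = OR(1, 0) = 1
g3 = AND(g2, A) = AND(1, 1) = 1
g4 = AND(E, g3) = AND(1, 1) = 1
g5 = NAND(g4, A) = NAND(1, 1) = 0
So g5 = 0 as required.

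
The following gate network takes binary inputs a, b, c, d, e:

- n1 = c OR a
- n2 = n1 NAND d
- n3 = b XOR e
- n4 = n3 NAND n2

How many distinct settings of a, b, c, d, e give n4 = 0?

n4 = n3 NAND n2 must be 0, so both n3 = 1 and n2 = 1.
Enumerating the 32 input combinations, 10 give n4 = 0 and 22 give n4 = 1.

10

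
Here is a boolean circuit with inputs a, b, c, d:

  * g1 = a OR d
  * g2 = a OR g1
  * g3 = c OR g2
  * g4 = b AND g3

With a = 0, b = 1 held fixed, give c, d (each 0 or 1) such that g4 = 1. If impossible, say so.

c=1, d=0

g4 = b AND g3 must be 1, so both b = 1 and g3 = 1.
g3 = c OR g2 must be 1, so at least one of c, g2 is 1.
Check with a = 0, b = 1 and c=1, d=0:
g1 = a OR d = 0 OR 0 = 0
g2 = a OR g1 = 0 OR 0 = 0
g3 = c OR g2 = 1 OR 0 = 1
g4 = b AND g3 = 1 AND 1 = 1
So g4 = 1.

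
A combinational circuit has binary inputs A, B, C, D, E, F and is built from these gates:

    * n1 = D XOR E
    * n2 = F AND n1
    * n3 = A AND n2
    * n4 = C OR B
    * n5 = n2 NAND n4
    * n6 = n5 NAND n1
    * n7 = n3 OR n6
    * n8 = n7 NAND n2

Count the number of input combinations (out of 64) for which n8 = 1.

n8 = n7 NAND n2 must be 1, so at least one of n7, n2 is 0.
Enumerating the 64 input combinations, 50 give n8 = 1 and 14 give n8 = 0.

50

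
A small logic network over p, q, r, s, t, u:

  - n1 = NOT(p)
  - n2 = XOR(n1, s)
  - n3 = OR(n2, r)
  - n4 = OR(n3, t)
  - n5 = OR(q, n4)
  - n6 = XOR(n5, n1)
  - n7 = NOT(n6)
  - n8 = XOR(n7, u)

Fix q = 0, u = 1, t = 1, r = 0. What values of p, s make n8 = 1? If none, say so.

Check with q = 0, u = 1, t = 1, r = 0 and p=1, s=0:
n1 = NOT(p) = NOT 1 = 0
n2 = XOR(n1, s) = XOR(0, 0) = 0
n3 = OR(n2, r) = OR(0, 0) = 0
n4 = OR(n3, t) = OR(0, 1) = 1
n5 = OR(q, n4) = OR(0, 1) = 1
n6 = XOR(n5, n1) = XOR(1, 0) = 1
n7 = NOT(n6) = NOT 1 = 0
n8 = XOR(n7, u) = XOR(0, 1) = 1
So n8 = 1.

p=1 s=0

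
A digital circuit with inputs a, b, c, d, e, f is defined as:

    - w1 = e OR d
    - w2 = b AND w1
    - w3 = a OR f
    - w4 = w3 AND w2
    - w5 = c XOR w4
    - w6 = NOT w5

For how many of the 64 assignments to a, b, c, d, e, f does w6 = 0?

w6 = NOT w5 must be 0, so w5 = 1.
Enumerating the 64 input combinations, 32 give w6 = 0 and 32 give w6 = 1.

32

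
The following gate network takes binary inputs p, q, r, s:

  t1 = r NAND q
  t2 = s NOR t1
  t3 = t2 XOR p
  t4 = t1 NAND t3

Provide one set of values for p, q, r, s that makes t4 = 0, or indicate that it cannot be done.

t4 = t1 NAND t3 must be 0, so both t1 = 1 and t3 = 1.
t1 = r NAND q must be 1, so at least one of r, q is 0.
Check with p=1, q=0, r=1, s=0:
t1 = r NAND q = 1 NAND 0 = 1
t2 = s NOR t1 = 0 NOR 1 = 0
t3 = t2 XOR p = 0 XOR 1 = 1
t4 = t1 NAND t3 = 1 NAND 1 = 0
So t4 = 0 as required.

p=1, q=0, r=1, s=0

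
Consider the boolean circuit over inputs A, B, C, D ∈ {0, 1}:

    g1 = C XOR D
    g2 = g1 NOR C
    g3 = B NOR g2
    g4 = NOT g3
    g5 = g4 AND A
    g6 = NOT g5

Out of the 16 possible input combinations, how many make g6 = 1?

11

g6 = NOT g5 must be 1, so g5 = 0.
g5 = g4 AND A must be 0, so at least one of g4, A is 0.
Enumerating the 16 input combinations, 11 give g6 = 1 and 5 give g6 = 0.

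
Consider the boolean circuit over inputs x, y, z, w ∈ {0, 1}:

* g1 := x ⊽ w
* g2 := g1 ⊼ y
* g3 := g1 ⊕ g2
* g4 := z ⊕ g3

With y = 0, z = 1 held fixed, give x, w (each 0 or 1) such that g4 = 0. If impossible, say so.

x=1, w=0

Check with y = 0, z = 1 and x=1, w=0:
g1 = x ⊽ w = 1 ⊽ 0 = 0
g2 = g1 ⊼ y = 0 ⊼ 0 = 1
g3 = g1 ⊕ g2 = 0 ⊕ 1 = 1
g4 = z ⊕ g3 = 1 ⊕ 1 = 0
So g4 = 0.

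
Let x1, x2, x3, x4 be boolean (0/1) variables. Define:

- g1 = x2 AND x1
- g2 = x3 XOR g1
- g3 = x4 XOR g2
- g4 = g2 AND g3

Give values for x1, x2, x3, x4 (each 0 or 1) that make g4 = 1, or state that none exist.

g4 = g2 AND g3 must be 1, so both g2 = 1 and g3 = 1.
g2 = x3 XOR g1 must be 1, so x3 and g1 differ.
g3 = x4 XOR g2 must be 1, so x4 and g2 differ.
Check with x1=1 x2=1 x3=0 x4=0:
g1 = x2 AND x1 = 1 AND 1 = 1
g2 = x3 XOR g1 = 0 XOR 1 = 1
g3 = x4 XOR g2 = 0 XOR 1 = 1
g4 = g2 AND g3 = 1 AND 1 = 1
So g4 = 1 as required.

x1=1 x2=1 x3=0 x4=0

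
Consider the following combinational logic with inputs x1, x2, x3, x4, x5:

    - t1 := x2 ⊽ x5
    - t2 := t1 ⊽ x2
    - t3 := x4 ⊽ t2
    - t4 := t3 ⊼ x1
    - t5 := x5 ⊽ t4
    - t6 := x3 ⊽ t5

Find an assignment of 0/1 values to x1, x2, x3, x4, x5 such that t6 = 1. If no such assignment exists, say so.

x1=0, x2=0, x3=0, x4=1, x5=1

t6 = x3 ⊽ t5 must be 1, so both x3 = 0 and t5 = 0.
Check with x1=0, x2=0, x3=0, x4=1, x5=1:
t1 = x2 ⊽ x5 = 0 ⊽ 1 = 0
t2 = t1 ⊽ x2 = 0 ⊽ 0 = 1
t3 = x4 ⊽ t2 = 1 ⊽ 1 = 0
t4 = t3 ⊼ x1 = 0 ⊼ 0 = 1
t5 = x5 ⊽ t4 = 1 ⊽ 1 = 0
t6 = x3 ⊽ t5 = 0 ⊽ 0 = 1
So t6 = 1 as required.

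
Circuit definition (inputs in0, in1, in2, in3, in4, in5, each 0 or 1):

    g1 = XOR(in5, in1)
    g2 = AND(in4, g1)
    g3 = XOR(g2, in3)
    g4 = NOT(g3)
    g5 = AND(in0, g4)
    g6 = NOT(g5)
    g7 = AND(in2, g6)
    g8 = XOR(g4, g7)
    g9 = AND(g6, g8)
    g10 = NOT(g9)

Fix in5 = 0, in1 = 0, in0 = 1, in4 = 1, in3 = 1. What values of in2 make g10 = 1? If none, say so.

Check with in5 = 0, in1 = 0, in0 = 1, in4 = 1, in3 = 1 and in2=0:
g1 = XOR(in5, in1) = XOR(0, 0) = 0
g2 = AND(in4, g1) = AND(1, 0) = 0
g3 = XOR(g2, in3) = XOR(0, 1) = 1
g4 = NOT(g3) = NOT 1 = 0
g5 = AND(in0, g4) = AND(1, 0) = 0
g6 = NOT(g5) = NOT 0 = 1
g7 = AND(in2, g6) = AND(0, 1) = 0
g8 = XOR(g4, g7) = XOR(0, 0) = 0
g9 = AND(g6, g8) = AND(1, 0) = 0
g10 = NOT(g9) = NOT 0 = 1
So g10 = 1.

in2=0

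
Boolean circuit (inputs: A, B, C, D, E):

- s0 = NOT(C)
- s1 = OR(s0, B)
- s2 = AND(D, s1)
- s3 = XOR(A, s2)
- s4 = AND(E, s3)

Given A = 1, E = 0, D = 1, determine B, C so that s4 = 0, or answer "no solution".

s4 = AND(E, s3) must be 0, so at least one of E, s3 is 0.
Check with A = 1, E = 0, D = 1 and B=0, C=0:
s0 = NOT(C) = NOT 0 = 1
s1 = OR(s0, B) = OR(1, 0) = 1
s2 = AND(D, s1) = AND(1, 1) = 1
s3 = XOR(A, s2) = XOR(1, 1) = 0
s4 = AND(E, s3) = AND(0, 0) = 0
So s4 = 0.

B=0, C=0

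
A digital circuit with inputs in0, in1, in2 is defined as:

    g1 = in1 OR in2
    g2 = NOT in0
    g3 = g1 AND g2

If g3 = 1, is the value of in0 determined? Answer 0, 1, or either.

0

g3 = g1 AND g2 must be 1, so both g1 = 1 and g2 = 1.
g1 = in1 OR in2 must be 1, so at least one of in1, in2 is 1.
Every assignment with g3 = 1 has in0 = 0; there are 3 such assignment(s).
  in0=0, in1=0, in2=1
  in0=0, in1=1, in2=0
  in0=0, in1=1, in2=1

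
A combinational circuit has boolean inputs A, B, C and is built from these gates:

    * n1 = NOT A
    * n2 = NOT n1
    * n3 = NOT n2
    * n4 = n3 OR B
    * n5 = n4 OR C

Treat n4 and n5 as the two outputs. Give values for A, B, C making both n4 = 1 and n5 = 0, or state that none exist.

no solution exists

Across all 8 input combinations, none give both n4 = 1 and n5 = 0.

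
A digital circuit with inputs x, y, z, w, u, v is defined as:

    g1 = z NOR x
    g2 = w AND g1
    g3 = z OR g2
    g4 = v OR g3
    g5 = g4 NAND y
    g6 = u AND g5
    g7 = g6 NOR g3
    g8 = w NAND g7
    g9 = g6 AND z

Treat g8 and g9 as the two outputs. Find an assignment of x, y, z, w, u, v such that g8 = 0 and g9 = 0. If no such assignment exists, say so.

Check with x=1 y=1 z=0 w=1 u=0 v=0:
g1 = z NOR x = 0 NOR 1 = 0
g2 = w AND g1 = 1 AND 0 = 0
g3 = z OR g2 = 0 OR 0 = 0
g4 = v OR g3 = 0 OR 0 = 0
g5 = g4 NAND y = 0 NAND 1 = 1
g6 = u AND g5 = 0 AND 1 = 0
g7 = g6 NOR g3 = 0 NOR 0 = 1
g8 = w NAND g7 = 1 NAND 1 = 0
g9 = g6 AND z = 0 AND 0 = 0
So g8 = 0 and g9 = 0.

x=1 y=1 z=0 w=1 u=0 v=0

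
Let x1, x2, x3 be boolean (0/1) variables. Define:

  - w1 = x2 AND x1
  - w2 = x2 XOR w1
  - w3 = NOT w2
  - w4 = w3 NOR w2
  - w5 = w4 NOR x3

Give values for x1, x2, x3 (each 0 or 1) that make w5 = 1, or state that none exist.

x1=0 x2=1 x3=0

Check with x1=0 x2=1 x3=0:
w1 = x2 AND x1 = 1 AND 0 = 0
w2 = x2 XOR w1 = 1 XOR 0 = 1
w3 = NOT w2 = NOT 1 = 0
w4 = w3 NOR w2 = 0 NOR 1 = 0
w5 = w4 NOR x3 = 0 NOR 0 = 1
So w5 = 1 as required.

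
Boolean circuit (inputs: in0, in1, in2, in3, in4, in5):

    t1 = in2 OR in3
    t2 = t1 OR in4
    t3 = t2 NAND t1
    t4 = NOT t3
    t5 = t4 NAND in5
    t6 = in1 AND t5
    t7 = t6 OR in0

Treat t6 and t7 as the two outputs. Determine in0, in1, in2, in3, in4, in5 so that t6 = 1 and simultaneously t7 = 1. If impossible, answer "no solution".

in0=0, in1=1, in2=0, in3=0, in4=0, in5=0

Check with in0=0, in1=1, in2=0, in3=0, in4=0, in5=0:
t1 = in2 OR in3 = 0 OR 0 = 0
t2 = t1 OR in4 = 0 OR 0 = 0
t3 = t2 NAND t1 = 0 NAND 0 = 1
t4 = NOT t3 = NOT 1 = 0
t5 = t4 NAND in5 = 0 NAND 0 = 1
t6 = in1 AND t5 = 1 AND 1 = 1
t7 = t6 OR in0 = 1 OR 0 = 1
So t6 = 1 and t7 = 1.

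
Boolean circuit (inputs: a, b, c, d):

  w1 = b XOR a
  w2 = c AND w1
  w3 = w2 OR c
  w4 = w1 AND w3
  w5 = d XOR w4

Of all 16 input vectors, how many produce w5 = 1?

w5 = d XOR w4 must be 1, so d and w4 differ.
Enumerating the 16 input combinations, 8 give w5 = 1 and 8 give w5 = 0.

8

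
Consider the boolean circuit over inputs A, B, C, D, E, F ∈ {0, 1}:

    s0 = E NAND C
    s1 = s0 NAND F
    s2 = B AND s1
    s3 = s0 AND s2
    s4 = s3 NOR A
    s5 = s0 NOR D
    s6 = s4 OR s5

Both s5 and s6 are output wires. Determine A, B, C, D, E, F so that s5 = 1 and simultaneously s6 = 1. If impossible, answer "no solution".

A=0, B=0, C=1, D=0, E=1, F=0

Check with A=0, B=0, C=1, D=0, E=1, F=0:
s0 = E NAND C = 1 NAND 1 = 0
s1 = s0 NAND F = 0 NAND 0 = 1
s2 = B AND s1 = 0 AND 1 = 0
s3 = s0 AND s2 = 0 AND 0 = 0
s4 = s3 NOR A = 0 NOR 0 = 1
s5 = s0 NOR D = 0 NOR 0 = 1
s6 = s4 OR s5 = 1 OR 1 = 1
So s5 = 1 and s6 = 1.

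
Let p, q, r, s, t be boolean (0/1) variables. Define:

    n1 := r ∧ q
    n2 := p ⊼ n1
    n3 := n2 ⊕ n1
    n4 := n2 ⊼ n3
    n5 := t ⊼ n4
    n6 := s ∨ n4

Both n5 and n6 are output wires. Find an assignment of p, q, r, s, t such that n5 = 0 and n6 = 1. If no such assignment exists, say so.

p=1, q=1, r=1, s=0, t=1

Check with p=1, q=1, r=1, s=0, t=1:
n1 = r ∧ q = 1 ∧ 1 = 1
n2 = p ⊼ n1 = 1 ⊼ 1 = 0
n3 = n2 ⊕ n1 = 0 ⊕ 1 = 1
n4 = n2 ⊼ n3 = 0 ⊼ 1 = 1
n5 = t ⊼ n4 = 1 ⊼ 1 = 0
n6 = s ∨ n4 = 0 ∨ 1 = 1
So n5 = 0 and n6 = 1.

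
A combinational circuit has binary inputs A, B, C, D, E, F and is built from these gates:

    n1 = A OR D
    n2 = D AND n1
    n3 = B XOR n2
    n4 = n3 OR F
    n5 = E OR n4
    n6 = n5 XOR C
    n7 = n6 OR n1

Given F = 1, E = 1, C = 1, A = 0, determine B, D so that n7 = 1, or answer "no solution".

Check with F = 1, E = 1, C = 1, A = 0 and B=1, D=1:
n1 = A OR D = 0 OR 1 = 1
n2 = D AND n1 = 1 AND 1 = 1
n3 = B XOR n2 = 1 XOR 1 = 0
n4 = n3 OR F = 0 OR 1 = 1
n5 = E OR n4 = 1 OR 1 = 1
n6 = n5 XOR C = 1 XOR 1 = 0
n7 = n6 OR n1 = 0 OR 1 = 1
So n7 = 1.

B=1 D=1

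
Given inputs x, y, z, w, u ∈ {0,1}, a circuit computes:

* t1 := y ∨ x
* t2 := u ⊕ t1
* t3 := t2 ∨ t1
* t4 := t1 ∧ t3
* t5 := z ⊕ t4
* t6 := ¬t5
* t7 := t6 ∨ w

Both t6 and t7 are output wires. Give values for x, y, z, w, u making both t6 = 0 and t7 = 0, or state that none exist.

x=1 y=0 z=0 w=0 u=1

Check with x=1 y=0 z=0 w=0 u=1:
t1 = y ∨ x = 0 ∨ 1 = 1
t2 = u ⊕ t1 = 1 ⊕ 1 = 0
t3 = t2 ∨ t1 = 0 ∨ 1 = 1
t4 = t1 ∧ t3 = 1 ∧ 1 = 1
t5 = z ⊕ t4 = 0 ⊕ 1 = 1
t6 = ¬t5 = ¬1 = 0
t7 = t6 ∨ w = 0 ∨ 0 = 0
So t6 = 0 and t7 = 0.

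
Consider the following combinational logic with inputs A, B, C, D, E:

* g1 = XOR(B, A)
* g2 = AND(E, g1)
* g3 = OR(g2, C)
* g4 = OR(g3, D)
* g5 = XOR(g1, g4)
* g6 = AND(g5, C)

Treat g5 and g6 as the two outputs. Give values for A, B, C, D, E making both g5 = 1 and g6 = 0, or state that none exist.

Check with A=1, B=0, C=0, D=0, E=0:
g1 = XOR(B, A) = XOR(0, 1) = 1
g2 = AND(E, g1) = AND(0, 1) = 0
g3 = OR(g2, C) = OR(0, 0) = 0
g4 = OR(g3, D) = OR(0, 0) = 0
g5 = XOR(g1, g4) = XOR(1, 0) = 1
g6 = AND(g5, C) = AND(1, 0) = 0
So g5 = 1 and g6 = 0.

A=1, B=0, C=0, D=0, E=0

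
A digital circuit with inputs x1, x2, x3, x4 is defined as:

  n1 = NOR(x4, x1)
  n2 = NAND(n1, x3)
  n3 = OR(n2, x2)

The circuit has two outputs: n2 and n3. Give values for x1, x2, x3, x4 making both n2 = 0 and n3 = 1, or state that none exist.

x1=0, x2=1, x3=1, x4=0

Check with x1=0, x2=1, x3=1, x4=0:
n1 = NOR(x4, x1) = NOR(0, 0) = 1
n2 = NAND(n1, x3) = NAND(1, 1) = 0
n3 = OR(n2, x2) = OR(0, 1) = 1
So n2 = 0 and n3 = 1.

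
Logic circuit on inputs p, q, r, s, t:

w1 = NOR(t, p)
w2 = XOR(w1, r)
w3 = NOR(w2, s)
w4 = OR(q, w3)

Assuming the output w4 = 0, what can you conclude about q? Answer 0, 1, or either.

w4 = OR(q, w3) must be 0, so both q = 0 and w3 = 0.
Every assignment with w4 = 0 has q = 0; there are 12 such assignment(s).

0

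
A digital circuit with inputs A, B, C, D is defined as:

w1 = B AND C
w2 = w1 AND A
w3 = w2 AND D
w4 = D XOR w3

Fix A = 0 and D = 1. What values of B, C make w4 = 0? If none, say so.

With A = 0 and D = 1 fixed, none of the 4 settings of B, C give w4 = 0.
For example, with B=0, C=0:
w1 = B AND C = 0 AND 0 = 0
w2 = w1 AND A = 0 AND 0 = 0
w3 = w2 AND D = 0 AND 1 = 0
w4 = D XOR w3 = 1 XOR 0 = 1
giving w4 = 1 ≠ 0.

no solution exists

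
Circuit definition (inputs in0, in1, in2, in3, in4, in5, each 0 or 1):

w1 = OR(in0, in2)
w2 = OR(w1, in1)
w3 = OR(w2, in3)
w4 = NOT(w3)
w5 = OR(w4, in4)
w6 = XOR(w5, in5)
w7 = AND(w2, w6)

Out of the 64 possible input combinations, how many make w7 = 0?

w7 = AND(w2, w6) must be 0, so at least one of w2, w6 is 0.
Enumerating the 64 input combinations, 36 give w7 = 0 and 28 give w7 = 1.

36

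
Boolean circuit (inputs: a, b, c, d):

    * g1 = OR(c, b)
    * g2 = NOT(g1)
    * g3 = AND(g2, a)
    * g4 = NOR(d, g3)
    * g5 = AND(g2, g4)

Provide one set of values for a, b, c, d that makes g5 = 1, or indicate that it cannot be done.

g5 = AND(g2, g4) must be 1, so both g2 = 1 and g4 = 1.
g2 = NOT(g1) must be 1, so g1 = 0.
g4 = NOR(d, g3) must be 1, so both d = 0 and g3 = 0.
Check with a=0 b=0 c=0 d=0:
g1 = OR(c, b) = OR(0, 0) = 0
g2 = NOT(g1) = NOT 0 = 1
g3 = AND(g2, a) = AND(1, 0) = 0
g4 = NOR(d, g3) = NOR(0, 0) = 1
g5 = AND(g2, g4) = AND(1, 1) = 1
So g5 = 1 as required.

a=0 b=0 c=0 d=0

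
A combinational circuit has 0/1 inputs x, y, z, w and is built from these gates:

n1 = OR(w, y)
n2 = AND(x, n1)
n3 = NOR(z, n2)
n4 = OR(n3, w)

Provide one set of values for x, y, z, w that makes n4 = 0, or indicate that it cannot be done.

x=0, y=0, z=1, w=0

Check with x=0, y=0, z=1, w=0:
n1 = OR(w, y) = OR(0, 0) = 0
n2 = AND(x, n1) = AND(0, 0) = 0
n3 = NOR(z, n2) = NOR(1, 0) = 0
n4 = OR(n3, w) = OR(0, 0) = 0
So n4 = 0 as required.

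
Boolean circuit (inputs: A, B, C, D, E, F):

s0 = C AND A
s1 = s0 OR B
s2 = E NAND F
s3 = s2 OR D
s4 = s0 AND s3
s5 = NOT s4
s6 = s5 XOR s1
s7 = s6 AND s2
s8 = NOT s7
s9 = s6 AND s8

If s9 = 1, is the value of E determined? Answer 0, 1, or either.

s9 = s6 AND s8 must be 1, so both s6 = 1 and s8 = 1.
s6 = s5 XOR s1 must be 1, so s5 and s1 differ.
Every assignment with s9 = 1 has E = 1; there are 8 such assignment(s).

1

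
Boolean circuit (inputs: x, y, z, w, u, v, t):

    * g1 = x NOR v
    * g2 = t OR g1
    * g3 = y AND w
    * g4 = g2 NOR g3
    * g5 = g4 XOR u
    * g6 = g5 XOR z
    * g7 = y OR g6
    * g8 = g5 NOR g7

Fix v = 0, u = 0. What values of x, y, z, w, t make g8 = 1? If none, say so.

x=0 y=0 z=0 w=0 t=0

Check with v = 0, u = 0 and x=0, y=0, z=0, w=0, t=0:
g1 = x NOR v = 0 NOR 0 = 1
g2 = t OR g1 = 0 OR 1 = 1
g3 = y AND w = 0 AND 0 = 0
g4 = g2 NOR g3 = 1 NOR 0 = 0
g5 = g4 XOR u = 0 XOR 0 = 0
g6 = g5 XOR z = 0 XOR 0 = 0
g7 = y OR g6 = 0 OR 0 = 0
g8 = g5 NOR g7 = 0 NOR 0 = 1
So g8 = 1.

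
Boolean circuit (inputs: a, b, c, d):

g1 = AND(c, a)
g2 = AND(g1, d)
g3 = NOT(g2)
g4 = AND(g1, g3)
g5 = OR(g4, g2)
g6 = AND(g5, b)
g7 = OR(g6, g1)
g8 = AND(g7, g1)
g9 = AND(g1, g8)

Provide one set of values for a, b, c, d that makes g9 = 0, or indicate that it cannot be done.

g9 = AND(g1, g8) must be 0, so at least one of g1, g8 is 0.
Check with a=0, b=0, c=0, d=0:
g1 = AND(c, a) = AND(0, 0) = 0
g2 = AND(g1, d) = AND(0, 0) = 0
g3 = NOT(g2) = NOT 0 = 1
g4 = AND(g1, g3) = AND(0, 1) = 0
g5 = OR(g4, g2) = OR(0, 0) = 0
g6 = AND(g5, b) = AND(0, 0) = 0
g7 = OR(g6, g1) = OR(0, 0) = 0
g8 = AND(g7, g1) = AND(0, 0) = 0
g9 = AND(g1, g8) = AND(0, 0) = 0
So g9 = 0 as required.

a=0, b=0, c=0, d=0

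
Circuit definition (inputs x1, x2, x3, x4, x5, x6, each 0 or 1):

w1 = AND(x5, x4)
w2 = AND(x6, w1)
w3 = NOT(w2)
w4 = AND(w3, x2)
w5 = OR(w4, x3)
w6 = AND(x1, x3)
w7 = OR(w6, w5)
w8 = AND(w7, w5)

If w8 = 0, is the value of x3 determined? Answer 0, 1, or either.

0

w8 = AND(w7, w5) must be 0, so at least one of w7, w5 is 0.
Every assignment with w8 = 0 has x3 = 0; there are 18 such assignment(s).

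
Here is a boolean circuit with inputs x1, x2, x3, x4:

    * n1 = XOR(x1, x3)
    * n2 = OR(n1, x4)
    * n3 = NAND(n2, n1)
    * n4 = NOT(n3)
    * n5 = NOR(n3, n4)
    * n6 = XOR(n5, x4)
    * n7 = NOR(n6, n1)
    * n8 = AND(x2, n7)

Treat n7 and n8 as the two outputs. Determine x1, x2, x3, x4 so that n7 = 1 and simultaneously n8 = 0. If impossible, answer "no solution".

x1=0 x2=0 x3=0 x4=0

Check with x1=0 x2=0 x3=0 x4=0:
n1 = XOR(x1, x3) = XOR(0, 0) = 0
n2 = OR(n1, x4) = OR(0, 0) = 0
n3 = NAND(n2, n1) = NAND(0, 0) = 1
n4 = NOT(n3) = NOT 1 = 0
n5 = NOR(n3, n4) = NOR(1, 0) = 0
n6 = XOR(n5, x4) = XOR(0, 0) = 0
n7 = NOR(n6, n1) = NOR(0, 0) = 1
n8 = AND(x2, n7) = AND(0, 1) = 0
So n7 = 1 and n8 = 0.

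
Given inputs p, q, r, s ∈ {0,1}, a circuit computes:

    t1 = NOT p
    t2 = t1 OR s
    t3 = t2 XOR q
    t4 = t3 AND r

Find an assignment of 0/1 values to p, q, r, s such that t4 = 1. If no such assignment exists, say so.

t4 = t3 AND r must be 1, so both t3 = 1 and r = 1.
Check with p=1, q=1, r=1, s=0:
t1 = NOT p = NOT 1 = 0
t2 = t1 OR s = 0 OR 0 = 0
t3 = t2 XOR q = 0 XOR 1 = 1
t4 = t3 AND r = 1 AND 1 = 1
So t4 = 1 as required.

p=1, q=1, r=1, s=0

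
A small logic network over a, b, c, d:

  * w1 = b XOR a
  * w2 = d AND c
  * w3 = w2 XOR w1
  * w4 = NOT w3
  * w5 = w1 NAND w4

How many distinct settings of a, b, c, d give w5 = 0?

w5 = w1 NAND w4 must be 0, so both w1 = 1 and w4 = 1.
Satisfying assignments:
  a=0, b=1, c=1, d=1
  a=1, b=0, c=1, d=1

2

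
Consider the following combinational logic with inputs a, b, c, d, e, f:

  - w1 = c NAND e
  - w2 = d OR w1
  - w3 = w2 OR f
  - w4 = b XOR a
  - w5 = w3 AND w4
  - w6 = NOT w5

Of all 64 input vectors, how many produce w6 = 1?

34

w6 = NOT w5 must be 1, so w5 = 0.
w5 = w3 AND w4 must be 0, so at least one of w3, w4 is 0.
Enumerating the 64 input combinations, 34 give w6 = 1 and 30 give w6 = 0.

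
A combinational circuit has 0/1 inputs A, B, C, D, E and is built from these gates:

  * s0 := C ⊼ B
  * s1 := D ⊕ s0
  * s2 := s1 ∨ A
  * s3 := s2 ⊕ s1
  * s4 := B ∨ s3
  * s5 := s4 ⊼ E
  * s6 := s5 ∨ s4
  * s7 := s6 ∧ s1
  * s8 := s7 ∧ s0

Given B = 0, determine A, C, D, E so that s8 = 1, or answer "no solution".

A=0 C=1 D=0 E=1

s8 = s7 ∧ s0 must be 1, so both s7 = 1 and s0 = 1.
Check with B = 0 and A=0, C=1, D=0, E=1:
s0 = C ⊼ B = 1 ⊼ 0 = 1
s1 = D ⊕ s0 = 0 ⊕ 1 = 1
s2 = s1 ∨ A = 1 ∨ 0 = 1
s3 = s2 ⊕ s1 = 1 ⊕ 1 = 0
s4 = B ∨ s3 = 0 ∨ 0 = 0
s5 = s4 ⊼ E = 0 ⊼ 1 = 1
s6 = s5 ∨ s4 = 1 ∨ 0 = 1
s7 = s6 ∧ s1 = 1 ∧ 1 = 1
s8 = s7 ∧ s0 = 1 ∧ 1 = 1
So s8 = 1.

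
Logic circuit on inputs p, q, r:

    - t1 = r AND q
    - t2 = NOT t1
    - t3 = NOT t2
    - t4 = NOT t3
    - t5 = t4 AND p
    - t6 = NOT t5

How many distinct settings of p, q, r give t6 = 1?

5

t6 = NOT t5 must be 1, so t5 = 0.
Satisfying assignments:
  p=0, q=0, r=0
  p=0, q=0, r=1
  p=0, q=1, r=0
  p=0, q=1, r=1
  p=1, q=1, r=1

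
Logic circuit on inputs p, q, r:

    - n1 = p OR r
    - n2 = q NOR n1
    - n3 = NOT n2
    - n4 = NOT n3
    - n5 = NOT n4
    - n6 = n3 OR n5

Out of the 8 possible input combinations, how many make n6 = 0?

1

n6 = n3 OR n5 must be 0, so both n3 = 0 and n5 = 0.
Enumerating the 8 input combinations, 1 give n6 = 0 and 7 give n6 = 1.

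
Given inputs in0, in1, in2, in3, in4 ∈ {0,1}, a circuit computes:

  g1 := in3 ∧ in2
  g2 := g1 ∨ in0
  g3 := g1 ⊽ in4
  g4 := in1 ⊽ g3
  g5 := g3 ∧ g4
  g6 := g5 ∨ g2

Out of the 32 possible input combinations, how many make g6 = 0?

12

g6 = g5 ∨ g2 must be 0, so both g5 = 0 and g2 = 0.
Enumerating the 32 input combinations, 12 give g6 = 0 and 20 give g6 = 1.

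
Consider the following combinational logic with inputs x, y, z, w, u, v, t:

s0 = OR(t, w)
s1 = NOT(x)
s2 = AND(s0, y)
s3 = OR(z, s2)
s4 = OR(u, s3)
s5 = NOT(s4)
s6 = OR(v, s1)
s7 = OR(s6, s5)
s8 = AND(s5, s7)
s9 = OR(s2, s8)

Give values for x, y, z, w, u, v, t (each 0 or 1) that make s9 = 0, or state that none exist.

x=1 y=0 z=1 w=0 u=0 v=0 t=0

Check with x=1 y=0 z=1 w=0 u=0 v=0 t=0:
s0 = OR(t, w) = OR(0, 0) = 0
s1 = NOT(x) = NOT 1 = 0
s2 = AND(s0, y) = AND(0, 0) = 0
s3 = OR(z, s2) = OR(1, 0) = 1
s4 = OR(u, s3) = OR(0, 1) = 1
s5 = NOT(s4) = NOT 1 = 0
s6 = OR(v, s1) = OR(0, 0) = 0
s7 = OR(s6, s5) = OR(0, 0) = 0
s8 = AND(s5, s7) = AND(0, 0) = 0
s9 = OR(s2, s8) = OR(0, 0) = 0
So s9 = 0 as required.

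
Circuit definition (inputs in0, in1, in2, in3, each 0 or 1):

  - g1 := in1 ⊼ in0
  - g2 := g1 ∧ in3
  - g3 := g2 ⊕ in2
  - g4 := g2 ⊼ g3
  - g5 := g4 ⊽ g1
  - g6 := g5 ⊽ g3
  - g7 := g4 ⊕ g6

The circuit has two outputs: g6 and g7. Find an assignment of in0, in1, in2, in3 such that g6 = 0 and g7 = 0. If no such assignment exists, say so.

Check with in0=0, in1=1, in2=0, in3=1:
g1 = in1 ⊼ in0 = 1 ⊼ 0 = 1
g2 = g1 ∧ in3 = 1 ∧ 1 = 1
g3 = g2 ⊕ in2 = 1 ⊕ 0 = 1
g4 = g2 ⊼ g3 = 1 ⊼ 1 = 0
g5 = g4 ⊽ g1 = 0 ⊽ 1 = 0
g6 = g5 ⊽ g3 = 0 ⊽ 1 = 0
g7 = g4 ⊕ g6 = 0 ⊕ 0 = 0
So g6 = 0 and g7 = 0.

in0=0, in1=1, in2=0, in3=1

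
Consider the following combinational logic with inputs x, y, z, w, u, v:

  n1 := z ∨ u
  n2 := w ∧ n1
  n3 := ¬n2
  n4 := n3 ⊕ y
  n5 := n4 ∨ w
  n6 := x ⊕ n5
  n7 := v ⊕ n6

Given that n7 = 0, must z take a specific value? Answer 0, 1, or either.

Both values of z occur among assignments with n7 = 0:
  z=0: x=0, y=0, z=0, w=0, u=0, v=1
  z=1: x=0, y=0, z=1, w=0, u=0, v=1

either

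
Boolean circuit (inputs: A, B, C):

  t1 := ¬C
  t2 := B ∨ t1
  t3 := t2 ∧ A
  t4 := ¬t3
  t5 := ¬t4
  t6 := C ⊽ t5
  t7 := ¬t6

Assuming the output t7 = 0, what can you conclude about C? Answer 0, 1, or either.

t7 = ¬t6 must be 0, so t6 = 1.
t6 = C ⊽ t5 must be 1, so both C = 0 and t5 = 0.
Every assignment with t7 = 0 has C = 0; there are 2 such assignment(s).
  A=0, B=0, C=0
  A=0, B=1, C=0

0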